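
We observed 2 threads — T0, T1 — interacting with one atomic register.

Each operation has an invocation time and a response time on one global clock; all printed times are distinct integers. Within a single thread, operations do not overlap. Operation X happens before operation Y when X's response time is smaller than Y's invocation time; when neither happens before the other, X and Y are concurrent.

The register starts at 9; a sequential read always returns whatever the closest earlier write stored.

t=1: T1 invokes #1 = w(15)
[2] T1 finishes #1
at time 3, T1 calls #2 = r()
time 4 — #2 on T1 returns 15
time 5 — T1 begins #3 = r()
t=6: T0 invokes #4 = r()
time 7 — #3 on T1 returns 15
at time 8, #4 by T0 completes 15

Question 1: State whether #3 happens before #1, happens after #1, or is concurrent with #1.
Answer: after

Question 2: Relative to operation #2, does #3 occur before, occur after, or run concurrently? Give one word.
Answer: after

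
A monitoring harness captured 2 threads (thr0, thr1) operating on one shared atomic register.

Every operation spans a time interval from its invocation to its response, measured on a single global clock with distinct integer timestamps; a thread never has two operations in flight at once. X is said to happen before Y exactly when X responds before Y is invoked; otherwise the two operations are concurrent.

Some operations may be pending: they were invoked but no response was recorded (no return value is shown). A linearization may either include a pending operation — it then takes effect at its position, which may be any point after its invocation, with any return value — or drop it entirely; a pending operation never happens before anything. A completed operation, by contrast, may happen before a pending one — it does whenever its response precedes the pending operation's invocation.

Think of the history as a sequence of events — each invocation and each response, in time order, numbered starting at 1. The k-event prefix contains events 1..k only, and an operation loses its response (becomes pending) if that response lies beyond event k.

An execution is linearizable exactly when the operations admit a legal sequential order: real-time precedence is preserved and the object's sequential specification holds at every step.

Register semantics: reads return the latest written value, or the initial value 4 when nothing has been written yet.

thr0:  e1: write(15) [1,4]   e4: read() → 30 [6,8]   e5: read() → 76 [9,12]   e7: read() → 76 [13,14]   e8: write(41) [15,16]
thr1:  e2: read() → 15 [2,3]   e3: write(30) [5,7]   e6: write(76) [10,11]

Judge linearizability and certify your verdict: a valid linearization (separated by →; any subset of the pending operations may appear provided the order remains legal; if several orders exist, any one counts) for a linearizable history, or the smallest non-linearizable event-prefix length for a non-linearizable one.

linearizable — witness: e1 → e2 → e3 → e4 → e6 → e5 → e7 → e8

step 1: e1 write(15) — value 15
step 2: e2 read() → 15 — value 15
step 3: e3 write(30) — value 30
step 4: e4 read() → 30 — value 30
step 5: e6 write(76) — value 76
step 6: e5 read() → 76 — value 76
step 7: e7 read() → 76 — value 76
step 8: e8 write(41) — value 41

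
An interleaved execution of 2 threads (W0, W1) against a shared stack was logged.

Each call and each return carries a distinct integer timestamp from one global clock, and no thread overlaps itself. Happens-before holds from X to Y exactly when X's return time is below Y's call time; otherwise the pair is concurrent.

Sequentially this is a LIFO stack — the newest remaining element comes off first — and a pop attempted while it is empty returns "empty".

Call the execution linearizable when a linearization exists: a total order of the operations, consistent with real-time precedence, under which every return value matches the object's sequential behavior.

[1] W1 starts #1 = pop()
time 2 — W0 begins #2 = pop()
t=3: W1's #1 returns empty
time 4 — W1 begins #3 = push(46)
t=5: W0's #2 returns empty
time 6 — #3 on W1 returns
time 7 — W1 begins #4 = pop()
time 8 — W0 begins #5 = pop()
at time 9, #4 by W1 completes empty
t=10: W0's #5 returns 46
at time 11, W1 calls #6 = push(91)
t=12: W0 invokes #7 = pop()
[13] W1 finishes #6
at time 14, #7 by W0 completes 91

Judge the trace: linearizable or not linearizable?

linearizable

one valid linearization: #1, #2, #3, #5, #4, #6, #7
1. #1 pop() → empty, leaving stack <>
2. #2 pop() → empty, leaving stack <>
3. #3 push(46), leaving stack <46>
4. #5 pop() → 46, leaving stack <>
5. #4 pop() → empty, leaving stack <>
6. #6 push(91), leaving stack <91>
7. #7 pop() → 91, leaving stack <>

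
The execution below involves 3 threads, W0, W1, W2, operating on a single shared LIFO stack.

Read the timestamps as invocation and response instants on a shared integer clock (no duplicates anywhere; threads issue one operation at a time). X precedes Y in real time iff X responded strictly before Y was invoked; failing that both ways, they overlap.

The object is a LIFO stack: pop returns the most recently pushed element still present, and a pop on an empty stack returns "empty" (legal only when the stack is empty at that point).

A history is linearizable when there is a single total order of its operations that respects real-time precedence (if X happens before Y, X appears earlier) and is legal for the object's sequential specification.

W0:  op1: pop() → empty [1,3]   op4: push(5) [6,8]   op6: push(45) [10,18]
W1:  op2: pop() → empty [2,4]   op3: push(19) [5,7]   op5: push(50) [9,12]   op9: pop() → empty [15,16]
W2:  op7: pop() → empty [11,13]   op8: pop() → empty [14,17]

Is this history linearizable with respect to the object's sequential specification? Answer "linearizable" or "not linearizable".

not linearizable

the violation lands at event 13, op7's response at time 13: events 1..12 linearize, events 1..13 do not
no legal order exists: 8 real-time-consistent candidates over 6 completed LIFO stack operations, all rejected
include/drop combinations of the 1 pending operation (op6) were all tried; none helps
e.g. op1, op2, op3, op4, op5, op7 (pending dropped): illegal at step 6, since op7 pop() → empty cannot apply there
e.g. op1, op2, op3, op4, op7, op5 (pending dropped): illegal at step 5, since op7 pop() → empty cannot apply there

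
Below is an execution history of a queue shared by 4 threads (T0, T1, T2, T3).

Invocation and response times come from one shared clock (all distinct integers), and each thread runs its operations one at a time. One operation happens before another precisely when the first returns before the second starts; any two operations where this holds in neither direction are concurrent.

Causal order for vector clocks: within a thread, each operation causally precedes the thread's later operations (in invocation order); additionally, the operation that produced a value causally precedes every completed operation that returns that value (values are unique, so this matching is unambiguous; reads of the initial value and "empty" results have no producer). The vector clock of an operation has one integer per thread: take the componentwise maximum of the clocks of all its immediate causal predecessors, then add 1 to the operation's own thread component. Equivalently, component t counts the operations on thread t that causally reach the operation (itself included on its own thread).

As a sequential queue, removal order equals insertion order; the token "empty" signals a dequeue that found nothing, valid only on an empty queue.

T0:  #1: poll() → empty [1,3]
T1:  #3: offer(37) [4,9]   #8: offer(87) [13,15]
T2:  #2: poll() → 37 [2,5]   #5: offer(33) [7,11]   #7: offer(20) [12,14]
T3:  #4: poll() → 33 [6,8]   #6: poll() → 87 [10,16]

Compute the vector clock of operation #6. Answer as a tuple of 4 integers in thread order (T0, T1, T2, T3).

#3, invoked 4, has no incoming edges; only T1's bump applies → (0, 1, 0, 0)
#1, invoked 1, has no incoming edges; only T0's bump applies → (1, 0, 0, 0)
#2, invoked 2, takes VC(#3)=(0, 1, 0, 0) under max, adds 1 for T2 → (0, 1, 1, 0)
#8, invoked 13, takes VC(#3)=(0, 1, 0, 0) under max, adds 1 for T1 → (0, 2, 0, 0)
#5, invoked 7, takes VC(#2)=(0, 1, 1, 0) under max, adds 1 for T2 → (0, 1, 2, 0)
#4, invoked 6, takes VC(#5)=(0, 1, 2, 0) under max, adds 1 for T3 → (0, 1, 2, 1)
#7, invoked 12, takes VC(#5)=(0, 1, 2, 0) under max, adds 1 for T2 → (0, 1, 3, 0)
#6, invoked 10, takes VC(#4)=(0, 1, 2, 1), VC(#8)=(0, 2, 0, 0) under max, adds 1 for T3 → (0, 2, 2, 2)
target: VC(#6) = (0, 2, 2, 2)

(0, 2, 2, 2)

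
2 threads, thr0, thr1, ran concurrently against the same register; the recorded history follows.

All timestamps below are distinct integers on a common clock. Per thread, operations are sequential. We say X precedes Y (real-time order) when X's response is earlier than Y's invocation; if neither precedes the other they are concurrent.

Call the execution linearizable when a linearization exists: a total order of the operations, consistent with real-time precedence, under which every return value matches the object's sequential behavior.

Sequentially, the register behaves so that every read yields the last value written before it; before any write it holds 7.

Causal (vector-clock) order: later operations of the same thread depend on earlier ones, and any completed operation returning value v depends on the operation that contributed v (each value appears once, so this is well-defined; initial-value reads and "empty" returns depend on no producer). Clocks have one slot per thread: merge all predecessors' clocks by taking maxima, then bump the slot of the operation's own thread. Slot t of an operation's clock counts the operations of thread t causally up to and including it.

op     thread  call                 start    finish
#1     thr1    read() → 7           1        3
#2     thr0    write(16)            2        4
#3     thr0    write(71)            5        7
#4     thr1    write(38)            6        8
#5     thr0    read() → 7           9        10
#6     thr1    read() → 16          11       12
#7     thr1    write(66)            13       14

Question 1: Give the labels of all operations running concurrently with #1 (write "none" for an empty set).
#2

#1 runs from 1 to 3; window-overlapping ops are concurrent
#2 [2,4]: concurrent
#3 [5,7]: after
#4 [6,8]: after
#5 [9,10]: after
#6 [11,12]: after
#7 [13,14]: after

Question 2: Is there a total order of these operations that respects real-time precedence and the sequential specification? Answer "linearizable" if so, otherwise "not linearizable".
not linearizable

prefix check: 1..9 passes, 1..10 fails once #5's time-10 response joins
all 4 real-time-respecting orders fail — 5 completed register operations, no legal replay
take #1, #2, #3, #4, #5: step 5 already fails, because #5 read() → 7 cannot occur there
take #1, #2, #4, #3, #5: step 5 already fails, because #5 read() → 7 cannot occur there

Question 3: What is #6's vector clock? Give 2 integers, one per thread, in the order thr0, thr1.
(1, 3)

VC(#1, invoked at 1): no causal predecessors; +1 on thr1 → (0, 1)
VC(#2, invoked at 2): no causal predecessors; +1 on thr0 → (1, 0)
invoked at 6, #4 merges VC(#1)=(0, 1) and bumps thr1's slot → (0, 2)
invoked at 5, #3 merges VC(#2)=(1, 0) and bumps thr0's slot → (2, 0)
invoked at 9, #5 merges VC(#3)=(2, 0) and bumps thr0's slot → (3, 0)
invoked at 11, #6 merges VC(#2)=(1, 0), VC(#4)=(0, 2) and bumps thr1's slot → (1, 3)
invoked at 13, #7 merges VC(#6)=(1, 3) and bumps thr1's slot → (1, 4)
target: VC(#6) = (1, 3)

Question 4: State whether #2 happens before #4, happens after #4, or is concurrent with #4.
before

#2 spans [2,4], #4 spans [6,8]
resp(#2)=4 < inv(#4)=6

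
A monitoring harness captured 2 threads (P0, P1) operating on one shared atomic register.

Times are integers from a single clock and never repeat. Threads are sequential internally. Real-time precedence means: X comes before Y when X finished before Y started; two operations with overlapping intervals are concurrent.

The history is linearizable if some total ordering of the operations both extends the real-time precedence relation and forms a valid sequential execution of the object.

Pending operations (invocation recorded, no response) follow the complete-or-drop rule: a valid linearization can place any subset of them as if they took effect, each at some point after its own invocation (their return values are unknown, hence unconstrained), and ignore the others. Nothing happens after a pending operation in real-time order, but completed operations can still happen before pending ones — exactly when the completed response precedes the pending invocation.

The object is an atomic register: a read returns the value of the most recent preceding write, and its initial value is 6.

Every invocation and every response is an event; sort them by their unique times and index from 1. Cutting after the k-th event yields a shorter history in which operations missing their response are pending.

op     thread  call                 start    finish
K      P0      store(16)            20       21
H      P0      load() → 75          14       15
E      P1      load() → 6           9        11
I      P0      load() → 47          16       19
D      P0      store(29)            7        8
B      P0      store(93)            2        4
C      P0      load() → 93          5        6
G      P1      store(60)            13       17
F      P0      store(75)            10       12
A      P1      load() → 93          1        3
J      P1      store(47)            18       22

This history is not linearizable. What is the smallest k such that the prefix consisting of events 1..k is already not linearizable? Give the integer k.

11

events 1..10 are linearizable, e.g. via B, A, C, D:
step 1: B store(93) — value 93
step 2: A load() → 93 — value 93
step 3: C load() → 93 — value 93
step 4: D store(29) — value 29
at event 11 (E's time-11 response) nothing linearizes any more
no completion choice of the 1 pending operation (F) rescues it — every subset was tried
for example A, B, C, D, E (pending dropped) fails at step 1: A load() → 93 is not legal there
for example B, A, C, D, E (pending dropped) fails at step 5: E load() → 6 is not legal there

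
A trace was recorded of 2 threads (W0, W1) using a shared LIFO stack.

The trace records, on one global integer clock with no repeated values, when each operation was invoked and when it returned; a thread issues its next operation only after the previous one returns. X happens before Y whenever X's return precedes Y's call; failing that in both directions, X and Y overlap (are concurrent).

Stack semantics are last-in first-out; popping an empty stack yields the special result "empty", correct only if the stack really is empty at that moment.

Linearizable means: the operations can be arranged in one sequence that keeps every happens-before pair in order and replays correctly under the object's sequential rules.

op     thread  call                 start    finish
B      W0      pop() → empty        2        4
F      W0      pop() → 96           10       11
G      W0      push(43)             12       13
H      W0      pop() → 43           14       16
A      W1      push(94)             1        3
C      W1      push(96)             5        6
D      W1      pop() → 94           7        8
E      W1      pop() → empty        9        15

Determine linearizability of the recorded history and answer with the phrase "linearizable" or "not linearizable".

not linearizable

prefix check: 1..7 passes, 1..8 fails once D's time-8 response joins
checked exhaustively: 2 real-time-consistent orders of 4 completed operations, zero legal LIFO stack replays
one such order, A, B, C, D, breaks at step 2 where B pop() → empty is illegal
one such order, B, A, C, D, breaks at step 4 where D pop() → 94 is illegal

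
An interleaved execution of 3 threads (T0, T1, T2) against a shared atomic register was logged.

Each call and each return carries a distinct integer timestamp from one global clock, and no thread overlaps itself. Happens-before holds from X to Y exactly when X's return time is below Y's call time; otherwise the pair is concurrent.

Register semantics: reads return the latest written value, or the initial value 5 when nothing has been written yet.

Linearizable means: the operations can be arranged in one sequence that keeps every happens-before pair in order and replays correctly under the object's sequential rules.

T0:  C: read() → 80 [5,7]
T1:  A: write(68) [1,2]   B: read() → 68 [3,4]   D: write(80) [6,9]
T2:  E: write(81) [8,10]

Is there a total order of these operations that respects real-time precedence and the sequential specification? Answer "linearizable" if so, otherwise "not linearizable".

linearizable

a witness: A, B, D, C, E
step 1: A write(68) — value 68
step 2: B read() → 68 — value 68
step 3: D write(80) — value 80
step 4: C read() → 80 — value 80
step 5: E write(81) — value 81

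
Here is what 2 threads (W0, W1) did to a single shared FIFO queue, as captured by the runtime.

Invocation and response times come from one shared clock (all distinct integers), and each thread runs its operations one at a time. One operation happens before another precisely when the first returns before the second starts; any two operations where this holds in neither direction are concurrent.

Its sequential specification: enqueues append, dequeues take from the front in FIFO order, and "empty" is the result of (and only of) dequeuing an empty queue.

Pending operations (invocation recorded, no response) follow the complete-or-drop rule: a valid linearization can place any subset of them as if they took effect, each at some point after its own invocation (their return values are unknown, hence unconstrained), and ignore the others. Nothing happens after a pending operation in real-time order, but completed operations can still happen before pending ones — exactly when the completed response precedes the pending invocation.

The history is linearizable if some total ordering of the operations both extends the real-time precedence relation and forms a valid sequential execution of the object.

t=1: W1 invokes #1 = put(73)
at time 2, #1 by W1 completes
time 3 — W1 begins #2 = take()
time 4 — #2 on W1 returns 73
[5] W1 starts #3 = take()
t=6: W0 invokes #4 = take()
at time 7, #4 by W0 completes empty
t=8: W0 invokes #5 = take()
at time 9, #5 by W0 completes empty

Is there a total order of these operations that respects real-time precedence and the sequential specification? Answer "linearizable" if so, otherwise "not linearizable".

linearizable

a witness: #1, #2, #3, #4, #5
step 1: #1 put(73) — queue <73>
step 2: #2 take() → 73 — queue <>
step 3: #3 take() (pending, included) — queue <>
step 4: #4 take() → empty — queue <>
step 5: #5 take() → empty — queue <>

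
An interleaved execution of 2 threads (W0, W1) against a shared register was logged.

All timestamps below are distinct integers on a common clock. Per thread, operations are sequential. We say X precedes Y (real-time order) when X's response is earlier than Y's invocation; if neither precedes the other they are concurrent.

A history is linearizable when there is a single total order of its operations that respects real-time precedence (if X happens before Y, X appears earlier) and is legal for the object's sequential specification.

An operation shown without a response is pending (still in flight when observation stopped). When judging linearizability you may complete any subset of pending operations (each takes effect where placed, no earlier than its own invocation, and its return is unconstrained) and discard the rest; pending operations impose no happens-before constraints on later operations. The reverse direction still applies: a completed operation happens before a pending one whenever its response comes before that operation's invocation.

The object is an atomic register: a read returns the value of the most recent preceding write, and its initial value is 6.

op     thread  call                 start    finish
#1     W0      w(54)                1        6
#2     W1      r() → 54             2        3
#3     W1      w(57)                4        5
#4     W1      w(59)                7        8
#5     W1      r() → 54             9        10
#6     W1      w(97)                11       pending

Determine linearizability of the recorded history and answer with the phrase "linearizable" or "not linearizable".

not linearizable

the violation lands at event 10, #5's response at time 10: events 1..9 linearize, events 1..10 do not
the 5 completed operations admit 3 real-time orders; each fails the register replay
take #1, #2, #3, #4, #5: step 5 already fails, because #5 r() → 54 cannot occur there
take #2, #1, #3, #4, #5: step 1 already fails, because #2 r() → 54 cannot occur there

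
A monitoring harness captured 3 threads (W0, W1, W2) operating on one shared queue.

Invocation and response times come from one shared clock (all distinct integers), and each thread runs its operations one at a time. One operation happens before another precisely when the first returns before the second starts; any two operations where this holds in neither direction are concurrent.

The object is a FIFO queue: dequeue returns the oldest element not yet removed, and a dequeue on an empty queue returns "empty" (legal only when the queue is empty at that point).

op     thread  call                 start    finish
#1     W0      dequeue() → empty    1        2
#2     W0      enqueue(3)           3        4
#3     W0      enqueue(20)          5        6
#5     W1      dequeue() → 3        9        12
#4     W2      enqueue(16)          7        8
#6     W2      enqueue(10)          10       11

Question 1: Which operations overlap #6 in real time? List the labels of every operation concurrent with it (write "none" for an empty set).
#5

concurrent with #6 ([10,11]): every op whose interval crosses 10..11
#1 [1,2]: before
#2 [3,4]: before
#3 [5,6]: before
#4 [7,8]: before
#5 [9,12]: concurrent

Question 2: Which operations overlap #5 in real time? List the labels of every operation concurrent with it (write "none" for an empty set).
#6

#5 spans [9,12]: anything still running between times 9 and 12 counts as concurrent
#1 [1,2]: before
#2 [3,4]: before
#3 [5,6]: before
#4 [7,8]: before
#6 [10,11]: concurrent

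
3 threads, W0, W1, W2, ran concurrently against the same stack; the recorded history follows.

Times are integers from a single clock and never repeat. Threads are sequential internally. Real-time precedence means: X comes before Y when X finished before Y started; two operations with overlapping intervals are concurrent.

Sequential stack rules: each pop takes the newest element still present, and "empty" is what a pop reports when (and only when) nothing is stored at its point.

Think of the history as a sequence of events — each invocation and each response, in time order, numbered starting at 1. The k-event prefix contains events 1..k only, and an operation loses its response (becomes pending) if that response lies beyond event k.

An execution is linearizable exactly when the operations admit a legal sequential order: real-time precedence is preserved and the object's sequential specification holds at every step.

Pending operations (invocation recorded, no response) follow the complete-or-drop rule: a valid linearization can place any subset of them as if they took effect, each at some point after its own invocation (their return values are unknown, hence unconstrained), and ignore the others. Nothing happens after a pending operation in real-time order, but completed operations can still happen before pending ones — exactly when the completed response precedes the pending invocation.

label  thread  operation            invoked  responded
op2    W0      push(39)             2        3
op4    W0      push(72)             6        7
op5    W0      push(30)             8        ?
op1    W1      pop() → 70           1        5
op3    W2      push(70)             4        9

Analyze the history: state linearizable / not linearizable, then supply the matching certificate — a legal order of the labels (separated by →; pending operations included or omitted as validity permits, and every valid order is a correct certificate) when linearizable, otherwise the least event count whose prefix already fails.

linearizable — witness: op2 → op3 → op1 → op4

after step 1 (op2 push(39)): stack <39>
after step 2 (op3 push(70)): stack <39,70>
after step 3 (op1 pop() → 70): stack <39>
after step 4 (op4 push(72)): stack <39,72>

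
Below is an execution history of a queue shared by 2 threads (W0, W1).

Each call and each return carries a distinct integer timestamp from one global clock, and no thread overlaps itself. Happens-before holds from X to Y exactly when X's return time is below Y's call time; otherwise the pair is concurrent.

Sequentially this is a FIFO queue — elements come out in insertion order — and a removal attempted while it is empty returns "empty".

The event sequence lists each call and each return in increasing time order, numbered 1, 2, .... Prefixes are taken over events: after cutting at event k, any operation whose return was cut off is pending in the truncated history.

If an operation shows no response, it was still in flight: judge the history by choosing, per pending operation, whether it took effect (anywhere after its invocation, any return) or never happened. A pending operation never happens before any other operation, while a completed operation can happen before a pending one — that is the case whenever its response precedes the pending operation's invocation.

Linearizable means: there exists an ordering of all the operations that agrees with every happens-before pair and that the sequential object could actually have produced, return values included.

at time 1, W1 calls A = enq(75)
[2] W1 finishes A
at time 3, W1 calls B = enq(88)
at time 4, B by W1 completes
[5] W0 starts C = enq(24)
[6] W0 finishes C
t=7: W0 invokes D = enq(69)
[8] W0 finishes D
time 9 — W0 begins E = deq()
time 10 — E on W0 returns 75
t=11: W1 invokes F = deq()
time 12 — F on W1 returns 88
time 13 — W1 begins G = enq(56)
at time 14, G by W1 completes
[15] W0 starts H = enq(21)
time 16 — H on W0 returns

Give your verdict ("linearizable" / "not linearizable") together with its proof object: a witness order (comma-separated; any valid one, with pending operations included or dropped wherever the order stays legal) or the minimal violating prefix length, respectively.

1. A enq(75), leaving queue <75>
2. B enq(88), leaving queue <75,88>
3. C enq(24), leaving queue <75,88,24>
4. D enq(69), leaving queue <75,88,24,69>
5. E deq() → 75, leaving queue <88,24,69>
6. F deq() → 88, leaving queue <24,69>
7. G enq(56), leaving queue <24,69,56>
8. H enq(21), leaving queue <24,69,56,21>

linearizable — witness: A, B, C, D, E, F, G, H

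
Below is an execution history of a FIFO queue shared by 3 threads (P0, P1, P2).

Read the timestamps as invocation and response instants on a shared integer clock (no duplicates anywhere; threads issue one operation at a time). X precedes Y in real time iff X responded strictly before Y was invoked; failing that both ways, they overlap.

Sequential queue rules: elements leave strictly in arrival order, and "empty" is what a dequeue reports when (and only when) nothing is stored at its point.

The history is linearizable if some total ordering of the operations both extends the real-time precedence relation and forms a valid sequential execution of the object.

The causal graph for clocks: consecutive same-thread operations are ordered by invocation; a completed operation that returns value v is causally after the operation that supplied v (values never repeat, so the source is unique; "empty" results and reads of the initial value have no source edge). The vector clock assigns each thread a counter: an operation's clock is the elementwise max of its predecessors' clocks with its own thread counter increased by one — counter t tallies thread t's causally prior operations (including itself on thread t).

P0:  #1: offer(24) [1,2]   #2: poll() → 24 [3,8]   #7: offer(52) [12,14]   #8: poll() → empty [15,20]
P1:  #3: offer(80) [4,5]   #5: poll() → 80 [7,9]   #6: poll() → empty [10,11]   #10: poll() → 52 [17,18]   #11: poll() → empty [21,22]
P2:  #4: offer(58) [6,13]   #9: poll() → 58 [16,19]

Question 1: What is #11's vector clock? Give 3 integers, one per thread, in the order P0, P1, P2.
#4 (invocation 6): nothing precedes it; P2's component alone gives (0, 0, 1)
#3 (invocation 4): nothing precedes it; P1's component alone gives (0, 1, 0)
#1 (invocation 1): nothing precedes it; P0's component alone gives (1, 0, 0)
merge at #9 (invoked 16): VC(#4)=(0, 0, 1), own-thread bump on P2 → (0, 0, 2)
merge at #5 (invoked 7): VC(#3)=(0, 1, 0), own-thread bump on P1 → (0, 2, 0)
merge at #2 (invoked 3): VC(#1)=(1, 0, 0), own-thread bump on P0 → (2, 0, 0)
merge at #6 (invoked 10): VC(#5)=(0, 2, 0), own-thread bump on P1 → (0, 3, 0)
merge at #7 (invoked 12): VC(#2)=(2, 0, 0), own-thread bump on P0 → (3, 0, 0)
merge at #8 (invoked 15): VC(#7)=(3, 0, 0), own-thread bump on P0 → (4, 0, 0)
merge at #10 (invoked 17): VC(#6)=(0, 3, 0), VC(#7)=(3, 0, 0), own-thread bump on P1 → (3, 4, 0)
merge at #11 (invoked 21): VC(#10)=(3, 4, 0), own-thread bump on P1 → (3, 5, 0)
target: VC(#11) = (3, 5, 0)

(3, 5, 0)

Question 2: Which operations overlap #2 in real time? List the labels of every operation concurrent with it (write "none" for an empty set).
overlap test against #2 [3,8]: concurrent iff the interval meets 3..8
#1 [1,2]: before
#3 [4,5]: concurrent
#4 [6,13]: concurrent
#5 [7,9]: concurrent
#6 [10,11]: after
#7 [12,14]: after
#8 [15,20]: after
#9 [16,19]: after
#10 [17,18]: after
#11 [21,22]: after

#3, #4, #5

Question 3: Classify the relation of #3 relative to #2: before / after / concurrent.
#3 spans [4,5], #2 spans [3,8]
the intervals overlap in both directions

concurrent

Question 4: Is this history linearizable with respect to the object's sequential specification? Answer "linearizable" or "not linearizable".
witness order: #1, #2, #3, #5, #6, #4, #7, #9, #10, #8, #11
step 1: #1 offer(24) — queue <24>
step 2: #2 poll() → 24 — queue <>
step 3: #3 offer(80) — queue <80>
step 4: #5 poll() → 80 — queue <>
step 5: #6 poll() → empty — queue <>
step 6: #4 offer(58) — queue <58>
step 7: #7 offer(52) — queue <58,52>
step 8: #9 poll() → 58 — queue <52>
step 9: #10 poll() → 52 — queue <>
step 10: #8 poll() → empty — queue <>
step 11: #11 poll() → empty — queue <>

linearizable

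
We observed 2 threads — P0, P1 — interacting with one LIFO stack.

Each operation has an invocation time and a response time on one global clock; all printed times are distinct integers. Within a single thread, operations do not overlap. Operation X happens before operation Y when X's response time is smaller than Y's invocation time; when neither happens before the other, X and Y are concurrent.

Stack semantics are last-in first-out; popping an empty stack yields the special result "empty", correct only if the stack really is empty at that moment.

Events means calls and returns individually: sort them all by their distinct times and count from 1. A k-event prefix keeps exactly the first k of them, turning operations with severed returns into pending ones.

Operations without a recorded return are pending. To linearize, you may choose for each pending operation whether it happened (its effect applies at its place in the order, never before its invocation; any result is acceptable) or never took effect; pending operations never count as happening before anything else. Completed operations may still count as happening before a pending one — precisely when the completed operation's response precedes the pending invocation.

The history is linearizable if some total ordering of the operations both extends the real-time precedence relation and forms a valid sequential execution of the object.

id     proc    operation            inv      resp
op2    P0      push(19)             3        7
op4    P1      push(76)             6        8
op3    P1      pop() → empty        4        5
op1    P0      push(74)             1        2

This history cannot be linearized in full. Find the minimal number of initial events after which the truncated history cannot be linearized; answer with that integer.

5

events 1..4 are linearizable; a witness order is op1:
1. op1 push(74), leaving stack <74>
once event 5 joins (op3's response, time 5), exhaustive search finds no witness
no completion choice of the 1 pending operation (op2) rescues it — every subset was tried
for example op1, op3 (pending dropped) fails at step 2: op3 pop() → empty is not legal there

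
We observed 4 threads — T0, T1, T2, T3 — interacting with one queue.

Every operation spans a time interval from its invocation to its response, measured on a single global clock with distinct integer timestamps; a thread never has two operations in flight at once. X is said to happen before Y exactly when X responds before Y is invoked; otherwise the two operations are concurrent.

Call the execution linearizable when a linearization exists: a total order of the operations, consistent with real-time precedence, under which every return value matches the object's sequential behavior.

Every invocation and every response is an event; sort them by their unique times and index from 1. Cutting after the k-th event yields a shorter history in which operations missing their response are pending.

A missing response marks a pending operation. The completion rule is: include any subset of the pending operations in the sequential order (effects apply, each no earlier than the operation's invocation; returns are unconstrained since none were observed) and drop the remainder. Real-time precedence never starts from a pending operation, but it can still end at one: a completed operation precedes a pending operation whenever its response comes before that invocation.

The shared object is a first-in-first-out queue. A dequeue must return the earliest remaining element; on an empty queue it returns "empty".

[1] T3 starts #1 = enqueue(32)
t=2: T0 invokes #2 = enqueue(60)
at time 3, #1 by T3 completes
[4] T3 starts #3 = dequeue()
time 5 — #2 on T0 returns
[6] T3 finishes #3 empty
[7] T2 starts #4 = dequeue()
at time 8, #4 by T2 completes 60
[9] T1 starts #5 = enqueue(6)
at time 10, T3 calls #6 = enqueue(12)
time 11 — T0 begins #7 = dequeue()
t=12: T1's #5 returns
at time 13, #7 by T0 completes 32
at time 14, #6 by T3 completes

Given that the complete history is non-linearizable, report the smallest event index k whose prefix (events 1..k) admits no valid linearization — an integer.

6

a valid linearization of events 1..5 exists, for instance #1, #2:
1. #1 enqueue(32), leaving queue <32>
2. #2 enqueue(60), leaving queue <32,60>
at event 6 (#3's time-6 response) nothing linearizes any more
for example #1, #2, #3 fails at step 3: #3 dequeue() → empty is not legal there
for example #1, #3, #2 fails at step 2: #3 dequeue() → empty is not legal there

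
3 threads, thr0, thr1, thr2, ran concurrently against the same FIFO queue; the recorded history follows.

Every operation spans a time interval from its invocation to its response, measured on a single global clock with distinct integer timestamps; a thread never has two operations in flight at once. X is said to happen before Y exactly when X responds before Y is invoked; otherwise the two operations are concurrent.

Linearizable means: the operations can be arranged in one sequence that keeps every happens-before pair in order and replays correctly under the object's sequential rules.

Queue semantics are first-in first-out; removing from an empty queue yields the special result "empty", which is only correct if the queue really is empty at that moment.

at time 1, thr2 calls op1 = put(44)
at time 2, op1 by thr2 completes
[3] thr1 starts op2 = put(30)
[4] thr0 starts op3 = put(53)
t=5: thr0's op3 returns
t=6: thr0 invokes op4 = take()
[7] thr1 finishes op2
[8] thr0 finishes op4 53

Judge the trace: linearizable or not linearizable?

prefix check: 1..7 passes, 1..8 fails once op4's time-8 response joins
4 completed operations, 3 real-time-consistent orders — every FIFO queue replay fails
one such order, op1, op2, op3, op4, breaks at step 4 where op4 take() → 53 is illegal
one such order, op1, op3, op2, op4, breaks at step 4 where op4 take() → 53 is illegal

not linearizable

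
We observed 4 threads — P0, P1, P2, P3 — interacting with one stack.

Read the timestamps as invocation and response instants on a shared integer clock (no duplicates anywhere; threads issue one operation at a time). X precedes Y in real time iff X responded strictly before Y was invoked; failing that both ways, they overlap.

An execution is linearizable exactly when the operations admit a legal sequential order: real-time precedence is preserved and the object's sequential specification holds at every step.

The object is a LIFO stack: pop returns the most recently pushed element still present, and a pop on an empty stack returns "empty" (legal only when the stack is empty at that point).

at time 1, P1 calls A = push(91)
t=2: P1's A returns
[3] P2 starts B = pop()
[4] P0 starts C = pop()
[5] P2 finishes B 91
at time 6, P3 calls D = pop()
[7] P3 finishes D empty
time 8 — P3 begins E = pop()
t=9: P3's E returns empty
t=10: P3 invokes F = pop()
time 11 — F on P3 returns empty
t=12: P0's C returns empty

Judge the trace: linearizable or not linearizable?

linearizable

one valid linearization: A, B, C, D, E, F
after step 1 (A push(91)): stack <91>
after step 2 (B pop() → 91): stack <>
after step 3 (C pop() → empty): stack <>
after step 4 (D pop() → empty): stack <>
after step 5 (E pop() → empty): stack <>
after step 6 (F pop() → empty): stack <>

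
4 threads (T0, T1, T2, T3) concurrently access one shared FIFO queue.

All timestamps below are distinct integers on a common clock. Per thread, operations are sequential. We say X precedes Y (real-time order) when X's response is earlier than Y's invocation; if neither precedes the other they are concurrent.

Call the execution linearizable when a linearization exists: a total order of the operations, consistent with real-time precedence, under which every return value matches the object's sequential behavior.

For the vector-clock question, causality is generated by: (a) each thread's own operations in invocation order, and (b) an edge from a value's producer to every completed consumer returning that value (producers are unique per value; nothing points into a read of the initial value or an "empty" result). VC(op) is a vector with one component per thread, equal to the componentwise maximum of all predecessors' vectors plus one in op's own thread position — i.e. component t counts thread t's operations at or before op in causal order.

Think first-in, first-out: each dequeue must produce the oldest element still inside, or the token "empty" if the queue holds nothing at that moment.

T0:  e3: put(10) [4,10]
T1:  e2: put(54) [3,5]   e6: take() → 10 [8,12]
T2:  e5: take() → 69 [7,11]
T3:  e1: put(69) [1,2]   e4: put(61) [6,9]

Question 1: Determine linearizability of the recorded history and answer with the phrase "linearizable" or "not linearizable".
one valid linearization: e1, e3, e2, e4, e5, e6
1. e1 put(69), leaving queue <69>
2. e3 put(10), leaving queue <69,10>
3. e2 put(54), leaving queue <69,10,54>
4. e4 put(61), leaving queue <69,10,54,61>
5. e5 take() → 69, leaving queue <10,54,61>
6. e6 take() → 10, leaving queue <54,61>

linearizable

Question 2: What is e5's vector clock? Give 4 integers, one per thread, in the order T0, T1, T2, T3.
Answer: (0, 0, 1, 1)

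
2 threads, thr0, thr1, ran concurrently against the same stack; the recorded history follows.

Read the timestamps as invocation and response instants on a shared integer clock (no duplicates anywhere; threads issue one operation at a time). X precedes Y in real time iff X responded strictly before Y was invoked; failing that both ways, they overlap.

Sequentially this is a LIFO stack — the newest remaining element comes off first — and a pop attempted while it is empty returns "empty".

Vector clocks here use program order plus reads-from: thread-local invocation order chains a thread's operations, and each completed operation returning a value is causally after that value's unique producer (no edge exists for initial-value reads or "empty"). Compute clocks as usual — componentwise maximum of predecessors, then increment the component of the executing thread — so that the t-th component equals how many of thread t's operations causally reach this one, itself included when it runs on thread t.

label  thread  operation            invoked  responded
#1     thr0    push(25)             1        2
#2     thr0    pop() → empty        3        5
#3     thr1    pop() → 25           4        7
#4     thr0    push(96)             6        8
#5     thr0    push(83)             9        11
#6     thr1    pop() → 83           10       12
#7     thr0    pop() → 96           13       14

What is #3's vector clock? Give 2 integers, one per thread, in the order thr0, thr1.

(1, 1)

no predecessors for #1 (invoked 1): thr0 increments from zero → (1, 0)
VC(#3, invoked at 4): max of VC(#1)=(1, 0), then +1 on thread thr1 → (1, 1)
VC(#2, invoked at 3): max of VC(#1)=(1, 0), then +1 on thread thr0 → (2, 0)
VC(#4, invoked at 6): max of VC(#2)=(2, 0), then +1 on thread thr0 → (3, 0)
VC(#5, invoked at 9): max of VC(#4)=(3, 0), then +1 on thread thr0 → (4, 0)
VC(#7, invoked at 13): max of VC(#4)=(3, 0), VC(#5)=(4, 0), then +1 on thread thr0 → (5, 0)
VC(#6, invoked at 10): max of VC(#3)=(1, 1), VC(#5)=(4, 0), then +1 on thread thr1 → (4, 2)
target: VC(#3) = (1, 1)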